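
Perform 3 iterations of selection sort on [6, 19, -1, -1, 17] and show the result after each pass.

Pass 1: Select minimum -1 at index 2, swap -> [-1, 19, 6, -1, 17]
Pass 2: Select minimum -1 at index 3, swap -> [-1, -1, 6, 19, 17]
Pass 3: Select minimum 6 at index 2, swap -> [-1, -1, 6, 19, 17]


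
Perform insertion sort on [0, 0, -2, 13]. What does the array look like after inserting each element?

First element 0 is already 'sorted'
Insert 0: shifted 0 elements -> [0, 0, -2, 13]
Insert -2: shifted 2 elements -> [-2, 0, 0, 13]
Insert 13: shifted 0 elements -> [-2, 0, 0, 13]


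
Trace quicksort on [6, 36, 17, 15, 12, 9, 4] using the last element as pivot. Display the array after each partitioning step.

Partition 1: pivot=4 at index 0 -> [4, 36, 17, 15, 12, 9, 6]
Partition 2: pivot=6 at index 1 -> [4, 6, 17, 15, 12, 9, 36]
Partition 3: pivot=36 at index 6 -> [4, 6, 17, 15, 12, 9, 36]
Partition 4: pivot=9 at index 2 -> [4, 6, 9, 15, 12, 17, 36]
Partition 5: pivot=17 at index 5 -> [4, 6, 9, 15, 12, 17, 36]
Partition 6: pivot=12 at index 3 -> [4, 6, 9, 12, 15, 17, 36]


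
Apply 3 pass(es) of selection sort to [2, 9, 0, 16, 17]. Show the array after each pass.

Pass 1: Select minimum 0 at index 2, swap -> [0, 9, 2, 16, 17]
Pass 2: Select minimum 2 at index 2, swap -> [0, 2, 9, 16, 17]
Pass 3: Select minimum 9 at index 2, swap -> [0, 2, 9, 16, 17]


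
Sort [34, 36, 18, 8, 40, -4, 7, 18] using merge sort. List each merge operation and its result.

Divide and conquer:
  Merge [34] + [36] -> [34, 36]
  Merge [18] + [8] -> [8, 18]
  Merge [34, 36] + [8, 18] -> [8, 18, 34, 36]
  Merge [40] + [-4] -> [-4, 40]
  Merge [7] + [18] -> [7, 18]
  Merge [-4, 40] + [7, 18] -> [-4, 7, 18, 40]
  Merge [8, 18, 34, 36] + [-4, 7, 18, 40] -> [-4, 7, 8, 18, 18, 34, 36, 40]


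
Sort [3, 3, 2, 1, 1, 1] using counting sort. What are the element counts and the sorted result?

Count array: [0, 3, 1, 2]
(count[i] = number of elements equal to i)
Cumulative count: [0, 3, 4, 6]
Sorted: [1, 1, 1, 2, 3, 3]


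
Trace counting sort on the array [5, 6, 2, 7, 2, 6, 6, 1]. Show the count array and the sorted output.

Count array: [0, 1, 2, 0, 0, 1, 3, 1]
(count[i] = number of elements equal to i)
Cumulative count: [0, 1, 3, 3, 3, 4, 7, 8]
Sorted: [1, 2, 2, 5, 6, 6, 6, 7]


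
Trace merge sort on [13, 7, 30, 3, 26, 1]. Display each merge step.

Divide and conquer:
  Merge [7] + [30] -> [7, 30]
  Merge [13] + [7, 30] -> [7, 13, 30]
  Merge [26] + [1] -> [1, 26]
  Merge [3] + [1, 26] -> [1, 3, 26]
  Merge [7, 13, 30] + [1, 3, 26] -> [1, 3, 7, 13, 26, 30]


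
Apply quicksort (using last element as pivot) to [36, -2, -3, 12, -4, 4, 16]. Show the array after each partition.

Partition 1: pivot=16 at index 5 -> [-2, -3, 12, -4, 4, 16, 36]
Partition 2: pivot=4 at index 3 -> [-2, -3, -4, 4, 12, 16, 36]
Partition 3: pivot=-4 at index 0 -> [-4, -3, -2, 4, 12, 16, 36]
Partition 4: pivot=-2 at index 2 -> [-4, -3, -2, 4, 12, 16, 36]


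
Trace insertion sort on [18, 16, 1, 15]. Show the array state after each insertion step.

First element 18 is already 'sorted'
Insert 16: shifted 1 elements -> [16, 18, 1, 15]
Insert 1: shifted 2 elements -> [1, 16, 18, 15]
Insert 15: shifted 2 elements -> [1, 15, 16, 18]


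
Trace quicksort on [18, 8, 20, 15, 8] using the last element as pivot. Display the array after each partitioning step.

Partition 1: pivot=8 at index 1 -> [8, 8, 20, 15, 18]
Partition 2: pivot=18 at index 3 -> [8, 8, 15, 18, 20]


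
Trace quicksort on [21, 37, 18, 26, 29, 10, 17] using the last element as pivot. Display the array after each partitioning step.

Partition 1: pivot=17 at index 1 -> [10, 17, 18, 26, 29, 21, 37]
Partition 2: pivot=37 at index 6 -> [10, 17, 18, 26, 29, 21, 37]
Partition 3: pivot=21 at index 3 -> [10, 17, 18, 21, 29, 26, 37]
Partition 4: pivot=26 at index 4 -> [10, 17, 18, 21, 26, 29, 37]


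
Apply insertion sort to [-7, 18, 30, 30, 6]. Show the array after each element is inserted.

First element -7 is already 'sorted'
Insert 18: shifted 0 elements -> [-7, 18, 30, 30, 6]
Insert 30: shifted 0 elements -> [-7, 18, 30, 30, 6]
Insert 30: shifted 0 elements -> [-7, 18, 30, 30, 6]
Insert 6: shifted 3 elements -> [-7, 6, 18, 30, 30]


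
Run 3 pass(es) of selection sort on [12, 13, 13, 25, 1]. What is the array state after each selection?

Pass 1: Select minimum 1 at index 4, swap -> [1, 13, 13, 25, 12]
Pass 2: Select minimum 12 at index 4, swap -> [1, 12, 13, 25, 13]
Pass 3: Select minimum 13 at index 2, swap -> [1, 12, 13, 25, 13]


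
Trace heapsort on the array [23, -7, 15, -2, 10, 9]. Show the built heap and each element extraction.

Build heap: [23, 10, 15, -2, -7, 9]
Extract 23: [15, 10, 9, -2, -7, 23]
Extract 15: [10, -2, 9, -7, 15, 23]
Extract 10: [9, -2, -7, 10, 15, 23]
Extract 9: [-2, -7, 9, 10, 15, 23]
Extract -2: [-7, -2, 9, 10, 15, 23]


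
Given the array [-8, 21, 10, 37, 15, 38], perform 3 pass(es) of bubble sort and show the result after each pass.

After pass 1: [-8, 10, 21, 15, 37, 38] (2 swaps)
After pass 2: [-8, 10, 15, 21, 37, 38] (1 swaps)
After pass 3: [-8, 10, 15, 21, 37, 38] (0 swaps)
Total swaps: 3


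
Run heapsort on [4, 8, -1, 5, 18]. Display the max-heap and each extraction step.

Build heap: [18, 8, -1, 5, 4]
Extract 18: [8, 5, -1, 4, 18]
Extract 8: [5, 4, -1, 8, 18]
Extract 5: [4, -1, 5, 8, 18]
Extract 4: [-1, 4, 5, 8, 18]


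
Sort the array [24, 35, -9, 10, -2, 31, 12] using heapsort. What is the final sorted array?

Build heap: [35, 24, 31, 10, -2, -9, 12]
Extract 35: [31, 24, 12, 10, -2, -9, 35]
Extract 31: [24, 10, 12, -9, -2, 31, 35]
Extract 24: [12, 10, -2, -9, 24, 31, 35]
Extract 12: [10, -9, -2, 12, 24, 31, 35]
Extract 10: [-2, -9, 10, 12, 24, 31, 35]
Extract -2: [-9, -2, 10, 12, 24, 31, 35]


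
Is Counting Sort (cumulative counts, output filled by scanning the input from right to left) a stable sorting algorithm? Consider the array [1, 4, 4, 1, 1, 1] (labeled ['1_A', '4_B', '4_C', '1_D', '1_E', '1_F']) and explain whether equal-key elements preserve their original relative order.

Trace Counting Sort on the labeled array (the key is the number; the letter only tracks identity):
  Counts for values 0..4: [0, 4, 0, 0, 2]
  Cumulative counts: [0, 4, 4, 4, 6]
  Scan right to left: place 1_F at output index 3
  Scan right to left: place 1_E at output index 2
  Scan right to left: place 1_D at output index 1
  Scan right to left: place 4_C at output index 5
  Scan right to left: place 4_B at output index 4
  Scan right to left: place 1_A at output index 0
  Output: [1_A, 1_D, 1_E, 1_F, 4_B, 4_C]
Equal keys:
  value 1: originally 1_A, 1_D, 1_E, 1_F; after sorting 1_A, 1_D, 1_E, 1_F -> order preserved
  value 4: originally 4_B, 4_C; after sorting 4_B, 4_C -> order preserved
All equal keys kept their original relative order. Counting Sort is stable: scanning the input right to left with decreasing cumulative counts places later duplicates at later output positions.
Answer: Stable


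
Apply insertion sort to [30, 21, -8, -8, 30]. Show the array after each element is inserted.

First element 30 is already 'sorted'
Insert 21: shifted 1 elements -> [21, 30, -8, -8, 30]
Insert -8: shifted 2 elements -> [-8, 21, 30, -8, 30]
Insert -8: shifted 2 elements -> [-8, -8, 21, 30, 30]
Insert 30: shifted 0 elements -> [-8, -8, 21, 30, 30]


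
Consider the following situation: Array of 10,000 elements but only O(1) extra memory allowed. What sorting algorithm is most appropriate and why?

Best choice: Heapsort
Reason: Heapsort rearranges the array in place using O(1) auxiliary space and still guarantees O(n log n) time; quicksort partitions in place but needs Theta(log n) stack space for recursion (O(n) in the worst case), and mergesort requires O(n) auxiliary space


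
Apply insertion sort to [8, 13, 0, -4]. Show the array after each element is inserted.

First element 8 is already 'sorted'
Insert 13: shifted 0 elements -> [8, 13, 0, -4]
Insert 0: shifted 2 elements -> [0, 8, 13, -4]
Insert -4: shifted 3 elements -> [-4, 0, 8, 13]


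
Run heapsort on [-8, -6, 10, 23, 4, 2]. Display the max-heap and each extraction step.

Build heap: [23, 4, 10, -6, -8, 2]
Extract 23: [10, 4, 2, -6, -8, 23]
Extract 10: [4, -6, 2, -8, 10, 23]
Extract 4: [2, -6, -8, 4, 10, 23]
Extract 2: [-6, -8, 2, 4, 10, 23]
Extract -6: [-8, -6, 2, 4, 10, 23]


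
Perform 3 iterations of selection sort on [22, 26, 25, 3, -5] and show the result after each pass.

Pass 1: Select minimum -5 at index 4, swap -> [-5, 26, 25, 3, 22]
Pass 2: Select minimum 3 at index 3, swap -> [-5, 3, 25, 26, 22]
Pass 3: Select minimum 22 at index 4, swap -> [-5, 3, 22, 26, 25]


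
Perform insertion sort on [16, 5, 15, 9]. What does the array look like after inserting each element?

First element 16 is already 'sorted'
Insert 5: shifted 1 elements -> [5, 16, 15, 9]
Insert 15: shifted 1 elements -> [5, 15, 16, 9]
Insert 9: shifted 2 elements -> [5, 9, 15, 16]


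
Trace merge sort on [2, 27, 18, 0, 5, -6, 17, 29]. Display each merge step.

Divide and conquer:
  Merge [2] + [27] -> [2, 27]
  Merge [18] + [0] -> [0, 18]
  Merge [2, 27] + [0, 18] -> [0, 2, 18, 27]
  Merge [5] + [-6] -> [-6, 5]
  Merge [17] + [29] -> [17, 29]
  Merge [-6, 5] + [17, 29] -> [-6, 5, 17, 29]
  Merge [0, 2, 18, 27] + [-6, 5, 17, 29] -> [-6, 0, 2, 5, 17, 18, 27, 29]


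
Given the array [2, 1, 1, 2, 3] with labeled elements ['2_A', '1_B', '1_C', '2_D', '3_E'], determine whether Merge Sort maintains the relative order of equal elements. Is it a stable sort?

Trace Merge Sort on the labeled array (the key is the number; the letter only tracks identity):
  Merge [2_A] + [1_B] -> [1_B, 2_A]
  Merge [2_D] + [3_E] -> [2_D, 3_E]
  Merge [1_C] + [2_D, 3_E] -> [1_C, 2_D, 3_E]
  Merge [1_B, 2_A] + [1_C, 2_D, 3_E] -> [1_B, 1_C, 2_A, 2_D, 3_E]
Final order: [1_B, 1_C, 2_A, 2_D, 3_E]
Equal keys:
  value 1: originally 1_B, 1_C; after sorting 1_B, 1_C -> order preserved
  value 2: originally 2_A, 2_D; after sorting 2_A, 2_D -> order preserved
All equal keys kept their original relative order. Merge Sort is stable: when the heads of the two halves are equal the merge takes from the left half first.
Answer: Stable


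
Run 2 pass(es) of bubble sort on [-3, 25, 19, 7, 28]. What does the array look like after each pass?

After pass 1: [-3, 19, 7, 25, 28] (2 swaps)
After pass 2: [-3, 7, 19, 25, 28] (1 swaps)
Total swaps: 3


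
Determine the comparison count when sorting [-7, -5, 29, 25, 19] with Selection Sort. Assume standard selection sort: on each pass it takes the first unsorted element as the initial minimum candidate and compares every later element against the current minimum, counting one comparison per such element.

Pass 1: scan indices 1..4 for the minimum = 4 comparison(s); min is -7, place at index 0 -> [-7, -5, 29, 25, 19]
Pass 2: scan indices 2..4 for the minimum = 3 comparison(s); min is -5, place at index 1 -> [-7, -5, 29, 25, 19]
Pass 3: scan indices 3..4 for the minimum = 2 comparison(s); min is 19, place at index 2 -> [-7, -5, 19, 25, 29]
Pass 4: scan indices 4..4 for the minimum = 1 comparison(s); min is 25, place at index 3 -> [-7, -5, 19, 25, 29]
Selection sort always scans the whole unsorted suffix, so the count is (n-1) + (n-2) + ... + 1 = n(n-1)/2 = 5*4/2 = 10 regardless of the input order.
Total comparisons: 4 + 3 + 2 + 1 = 10


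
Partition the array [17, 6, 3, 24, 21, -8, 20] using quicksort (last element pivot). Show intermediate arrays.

Partition 1: pivot=20 at index 4 -> [17, 6, 3, -8, 20, 24, 21]
Partition 2: pivot=-8 at index 0 -> [-8, 6, 3, 17, 20, 24, 21]
Partition 3: pivot=17 at index 3 -> [-8, 6, 3, 17, 20, 24, 21]
Partition 4: pivot=3 at index 1 -> [-8, 3, 6, 17, 20, 24, 21]
Partition 5: pivot=21 at index 5 -> [-8, 3, 6, 17, 20, 21, 24]


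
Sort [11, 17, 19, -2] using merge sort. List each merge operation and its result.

Divide and conquer:
  Merge [11] + [17] -> [11, 17]
  Merge [19] + [-2] -> [-2, 19]
  Merge [11, 17] + [-2, 19] -> [-2, 11, 17, 19]


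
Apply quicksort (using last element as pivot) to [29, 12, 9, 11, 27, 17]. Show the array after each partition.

Partition 1: pivot=17 at index 3 -> [12, 9, 11, 17, 27, 29]
Partition 2: pivot=11 at index 1 -> [9, 11, 12, 17, 27, 29]
Partition 3: pivot=29 at index 5 -> [9, 11, 12, 17, 27, 29]


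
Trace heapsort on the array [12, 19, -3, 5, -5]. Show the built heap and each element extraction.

Build heap: [19, 12, -3, 5, -5]
Extract 19: [12, 5, -3, -5, 19]
Extract 12: [5, -5, -3, 12, 19]
Extract 5: [-3, -5, 5, 12, 19]
Extract -3: [-5, -3, 5, 12, 19]


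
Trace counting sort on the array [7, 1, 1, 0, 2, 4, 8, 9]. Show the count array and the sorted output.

Count array: [1, 2, 1, 0, 1, 0, 0, 1, 1, 1]
(count[i] = number of elements equal to i)
Cumulative count: [1, 3, 4, 4, 5, 5, 5, 6, 7, 8]
Sorted: [0, 1, 1, 2, 4, 7, 8, 9]


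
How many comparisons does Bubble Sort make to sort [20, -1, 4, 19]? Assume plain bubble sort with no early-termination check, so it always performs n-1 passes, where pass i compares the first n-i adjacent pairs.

Pass 1: compare adjacent pairs (0,1)..(2,3) = 3 comparison(s), 3 swap(s) -> [-1, 4, 19, 20]
Pass 2: compare adjacent pairs (0,1)..(1,2) = 2 comparison(s), 0 swap(s) -> [-1, 4, 19, 20]
Pass 3: compare adjacent pairs (0,1)..(0,1) = 1 comparison(s), 0 swap(s) -> [-1, 4, 19, 20]
Total comparisons: 3 + 2 + 1 = 6


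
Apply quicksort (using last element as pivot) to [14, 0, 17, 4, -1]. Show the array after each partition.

Partition 1: pivot=-1 at index 0 -> [-1, 0, 17, 4, 14]
Partition 2: pivot=14 at index 3 -> [-1, 0, 4, 14, 17]
Partition 3: pivot=4 at index 2 -> [-1, 0, 4, 14, 17]


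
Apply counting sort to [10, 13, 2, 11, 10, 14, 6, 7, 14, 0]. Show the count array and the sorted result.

Count array: [1, 0, 1, 0, 0, 0, 1, 1, 0, 0, 2, 1, 0, 1, 2]
(count[i] = number of elements equal to i)
Cumulative count: [1, 1, 2, 2, 2, 2, 3, 4, 4, 4, 6, 7, 7, 8, 10]
Sorted: [0, 2, 6, 7, 10, 10, 11, 13, 14, 14]


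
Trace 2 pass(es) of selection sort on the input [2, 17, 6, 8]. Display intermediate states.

Pass 1: Select minimum 2 at index 0, swap -> [2, 17, 6, 8]
Pass 2: Select minimum 6 at index 2, swap -> [2, 6, 17, 8]


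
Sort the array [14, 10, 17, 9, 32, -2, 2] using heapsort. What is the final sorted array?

Build heap: [32, 14, 17, 9, 10, -2, 2]
Extract 32: [17, 14, 2, 9, 10, -2, 32]
Extract 17: [14, 10, 2, 9, -2, 17, 32]
Extract 14: [10, 9, 2, -2, 14, 17, 32]
Extract 10: [9, -2, 2, 10, 14, 17, 32]
Extract 9: [2, -2, 9, 10, 14, 17, 32]
Extract 2: [-2, 2, 9, 10, 14, 17, 32]


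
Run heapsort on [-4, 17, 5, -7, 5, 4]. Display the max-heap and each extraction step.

Build heap: [17, 5, 5, -7, -4, 4]
Extract 17: [5, 4, 5, -7, -4, 17]
Extract 5: [5, 4, -4, -7, 5, 17]
Extract 5: [4, -7, -4, 5, 5, 17]
Extract 4: [-4, -7, 4, 5, 5, 17]
Extract -4: [-7, -4, 4, 5, 5, 17]


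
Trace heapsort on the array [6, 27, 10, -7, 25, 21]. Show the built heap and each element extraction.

Build heap: [27, 25, 21, -7, 6, 10]
Extract 27: [25, 10, 21, -7, 6, 27]
Extract 25: [21, 10, 6, -7, 25, 27]
Extract 21: [10, -7, 6, 21, 25, 27]
Extract 10: [6, -7, 10, 21, 25, 27]
Extract 6: [-7, 6, 10, 21, 25, 27]


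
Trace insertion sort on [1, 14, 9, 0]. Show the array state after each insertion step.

First element 1 is already 'sorted'
Insert 14: shifted 0 elements -> [1, 14, 9, 0]
Insert 9: shifted 1 elements -> [1, 9, 14, 0]
Insert 0: shifted 3 elements -> [0, 1, 9, 14]


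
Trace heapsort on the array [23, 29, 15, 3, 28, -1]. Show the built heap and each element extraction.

Build heap: [29, 28, 15, 3, 23, -1]
Extract 29: [28, 23, 15, 3, -1, 29]
Extract 28: [23, 3, 15, -1, 28, 29]
Extract 23: [15, 3, -1, 23, 28, 29]
Extract 15: [3, -1, 15, 23, 28, 29]
Extract 3: [-1, 3, 15, 23, 28, 29]


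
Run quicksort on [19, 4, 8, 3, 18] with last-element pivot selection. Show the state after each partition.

Partition 1: pivot=18 at index 3 -> [4, 8, 3, 18, 19]
Partition 2: pivot=3 at index 0 -> [3, 8, 4, 18, 19]
Partition 3: pivot=4 at index 1 -> [3, 4, 8, 18, 19]


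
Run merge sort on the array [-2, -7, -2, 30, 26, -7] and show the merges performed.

Divide and conquer:
  Merge [-7] + [-2] -> [-7, -2]
  Merge [-2] + [-7, -2] -> [-7, -2, -2]
  Merge [26] + [-7] -> [-7, 26]
  Merge [30] + [-7, 26] -> [-7, 26, 30]
  Merge [-7, -2, -2] + [-7, 26, 30] -> [-7, -7, -2, -2, 26, 30]


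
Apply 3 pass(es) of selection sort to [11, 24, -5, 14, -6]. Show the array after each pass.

Pass 1: Select minimum -6 at index 4, swap -> [-6, 24, -5, 14, 11]
Pass 2: Select minimum -5 at index 2, swap -> [-6, -5, 24, 14, 11]
Pass 3: Select minimum 11 at index 4, swap -> [-6, -5, 11, 14, 24]


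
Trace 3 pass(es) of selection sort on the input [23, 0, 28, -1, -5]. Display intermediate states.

Pass 1: Select minimum -5 at index 4, swap -> [-5, 0, 28, -1, 23]
Pass 2: Select minimum -1 at index 3, swap -> [-5, -1, 28, 0, 23]
Pass 3: Select minimum 0 at index 3, swap -> [-5, -1, 0, 28, 23]


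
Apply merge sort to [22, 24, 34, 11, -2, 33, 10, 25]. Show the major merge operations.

Divide and conquer:
  Merge [22] + [24] -> [22, 24]
  Merge [34] + [11] -> [11, 34]
  Merge [22, 24] + [11, 34] -> [11, 22, 24, 34]
  Merge [-2] + [33] -> [-2, 33]
  Merge [10] + [25] -> [10, 25]
  Merge [-2, 33] + [10, 25] -> [-2, 10, 25, 33]
  Merge [11, 22, 24, 34] + [-2, 10, 25, 33] -> [-2, 10, 11, 22, 24, 25, 33, 34]


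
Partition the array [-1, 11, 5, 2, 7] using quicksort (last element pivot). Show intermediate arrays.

Partition 1: pivot=7 at index 3 -> [-1, 5, 2, 7, 11]
Partition 2: pivot=2 at index 1 -> [-1, 2, 5, 7, 11]


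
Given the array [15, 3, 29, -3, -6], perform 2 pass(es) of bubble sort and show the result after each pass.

After pass 1: [3, 15, -3, -6, 29] (3 swaps)
After pass 2: [3, -3, -6, 15, 29] (2 swaps)
Total swaps: 5


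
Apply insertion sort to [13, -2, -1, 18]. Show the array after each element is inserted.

First element 13 is already 'sorted'
Insert -2: shifted 1 elements -> [-2, 13, -1, 18]
Insert -1: shifted 1 elements -> [-2, -1, 13, 18]
Insert 18: shifted 0 elements -> [-2, -1, 13, 18]


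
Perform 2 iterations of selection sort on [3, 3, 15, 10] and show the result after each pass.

Pass 1: Select minimum 3 at index 0, swap -> [3, 3, 15, 10]
Pass 2: Select minimum 3 at index 1, swap -> [3, 3, 15, 10]


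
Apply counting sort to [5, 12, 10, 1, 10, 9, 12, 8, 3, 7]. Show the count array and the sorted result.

Count array: [0, 1, 0, 1, 0, 1, 0, 1, 1, 1, 2, 0, 2]
(count[i] = number of elements equal to i)
Cumulative count: [0, 1, 1, 2, 2, 3, 3, 4, 5, 6, 8, 8, 10]
Sorted: [1, 3, 5, 7, 8, 9, 10, 10, 12, 12]


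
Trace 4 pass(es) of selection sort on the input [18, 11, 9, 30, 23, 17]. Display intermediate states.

Pass 1: Select minimum 9 at index 2, swap -> [9, 11, 18, 30, 23, 17]
Pass 2: Select minimum 11 at index 1, swap -> [9, 11, 18, 30, 23, 17]
Pass 3: Select minimum 17 at index 5, swap -> [9, 11, 17, 30, 23, 18]
Pass 4: Select minimum 18 at index 5, swap -> [9, 11, 17, 18, 23, 30]


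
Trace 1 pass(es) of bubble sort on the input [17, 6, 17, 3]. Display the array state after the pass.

After pass 1: [6, 17, 3, 17] (2 swaps)
Total swaps: 2


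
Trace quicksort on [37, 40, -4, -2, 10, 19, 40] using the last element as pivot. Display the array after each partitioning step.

Partition 1: pivot=40 at index 6 -> [37, 40, -4, -2, 10, 19, 40]
Partition 2: pivot=19 at index 3 -> [-4, -2, 10, 19, 37, 40, 40]
Partition 3: pivot=10 at index 2 -> [-4, -2, 10, 19, 37, 40, 40]
Partition 4: pivot=-2 at index 1 -> [-4, -2, 10, 19, 37, 40, 40]
Partition 5: pivot=40 at index 5 -> [-4, -2, 10, 19, 37, 40, 40]


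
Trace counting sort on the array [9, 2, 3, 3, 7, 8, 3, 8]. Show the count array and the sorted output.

Count array: [0, 0, 1, 3, 0, 0, 0, 1, 2, 1]
(count[i] = number of elements equal to i)
Cumulative count: [0, 0, 1, 4, 4, 4, 4, 5, 7, 8]
Sorted: [2, 3, 3, 3, 7, 8, 8, 9]


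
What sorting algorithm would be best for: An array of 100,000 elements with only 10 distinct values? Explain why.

Best choice: 3-way quicksort or Counting sort
Reason: 3-way (Dutch national flag) partitioning groups every copy of the pivot together, so with only d=10 distinct keys quicksort finishes in O(n log d) expected time, which is effectively linear; counting sort runs in O(n + k) where k is the size of the key range (not the number of distinct values), so it is linear when the 10 values are integers drawn from a small known range


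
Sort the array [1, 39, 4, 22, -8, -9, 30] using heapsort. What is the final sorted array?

Build heap: [39, 22, 30, 1, -8, -9, 4]
Extract 39: [30, 22, 4, 1, -8, -9, 39]
Extract 30: [22, 1, 4, -9, -8, 30, 39]
Extract 22: [4, 1, -8, -9, 22, 30, 39]
Extract 4: [1, -9, -8, 4, 22, 30, 39]
Extract 1: [-8, -9, 1, 4, 22, 30, 39]
Extract -8: [-9, -8, 1, 4, 22, 30, 39]


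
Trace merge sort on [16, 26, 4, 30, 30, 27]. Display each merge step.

Divide and conquer:
  Merge [26] + [4] -> [4, 26]
  Merge [16] + [4, 26] -> [4, 16, 26]
  Merge [30] + [27] -> [27, 30]
  Merge [30] + [27, 30] -> [27, 30, 30]
  Merge [4, 16, 26] + [27, 30, 30] -> [4, 16, 26, 27, 30, 30]


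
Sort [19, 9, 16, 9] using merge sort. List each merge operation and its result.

Divide and conquer:
  Merge [19] + [9] -> [9, 19]
  Merge [16] + [9] -> [9, 16]
  Merge [9, 19] + [9, 16] -> [9, 9, 16, 19]


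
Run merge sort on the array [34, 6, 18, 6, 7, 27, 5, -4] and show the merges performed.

Divide and conquer:
  Merge [34] + [6] -> [6, 34]
  Merge [18] + [6] -> [6, 18]
  Merge [6, 34] + [6, 18] -> [6, 6, 18, 34]
  Merge [7] + [27] -> [7, 27]
  Merge [5] + [-4] -> [-4, 5]
  Merge [7, 27] + [-4, 5] -> [-4, 5, 7, 27]
  Merge [6, 6, 18, 34] + [-4, 5, 7, 27] -> [-4, 5, 6, 6, 7, 18, 27, 34]


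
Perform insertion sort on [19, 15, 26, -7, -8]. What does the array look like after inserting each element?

First element 19 is already 'sorted'
Insert 15: shifted 1 elements -> [15, 19, 26, -7, -8]
Insert 26: shifted 0 elements -> [15, 19, 26, -7, -8]
Insert -7: shifted 3 elements -> [-7, 15, 19, 26, -8]
Insert -8: shifted 4 elements -> [-8, -7, 15, 19, 26]


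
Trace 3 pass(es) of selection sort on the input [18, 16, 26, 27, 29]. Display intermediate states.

Pass 1: Select minimum 16 at index 1, swap -> [16, 18, 26, 27, 29]
Pass 2: Select minimum 18 at index 1, swap -> [16, 18, 26, 27, 29]
Pass 3: Select minimum 26 at index 2, swap -> [16, 18, 26, 27, 29]


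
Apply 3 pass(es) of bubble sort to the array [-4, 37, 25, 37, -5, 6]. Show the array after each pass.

After pass 1: [-4, 25, 37, -5, 6, 37] (3 swaps)
After pass 2: [-4, 25, -5, 6, 37, 37] (2 swaps)
After pass 3: [-4, -5, 6, 25, 37, 37] (2 swaps)
Total swaps: 7


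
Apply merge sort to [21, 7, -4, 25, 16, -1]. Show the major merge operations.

Divide and conquer:
  Merge [7] + [-4] -> [-4, 7]
  Merge [21] + [-4, 7] -> [-4, 7, 21]
  Merge [16] + [-1] -> [-1, 16]
  Merge [25] + [-1, 16] -> [-1, 16, 25]
  Merge [-4, 7, 21] + [-1, 16, 25] -> [-4, -1, 7, 16, 21, 25]


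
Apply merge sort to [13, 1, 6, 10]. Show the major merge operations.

Divide and conquer:
  Merge [13] + [1] -> [1, 13]
  Merge [6] + [10] -> [6, 10]
  Merge [1, 13] + [6, 10] -> [1, 6, 10, 13]


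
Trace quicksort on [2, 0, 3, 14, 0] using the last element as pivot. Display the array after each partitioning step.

Partition 1: pivot=0 at index 1 -> [0, 0, 3, 14, 2]
Partition 2: pivot=2 at index 2 -> [0, 0, 2, 14, 3]
Partition 3: pivot=3 at index 3 -> [0, 0, 2, 3, 14]


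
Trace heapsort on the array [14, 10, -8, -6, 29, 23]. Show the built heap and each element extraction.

Build heap: [29, 14, 23, -6, 10, -8]
Extract 29: [23, 14, -8, -6, 10, 29]
Extract 23: [14, 10, -8, -6, 23, 29]
Extract 14: [10, -6, -8, 14, 23, 29]
Extract 10: [-6, -8, 10, 14, 23, 29]
Extract -6: [-8, -6, 10, 14, 23, 29]


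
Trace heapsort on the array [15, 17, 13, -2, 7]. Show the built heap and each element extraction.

Build heap: [17, 15, 13, -2, 7]
Extract 17: [15, 7, 13, -2, 17]
Extract 15: [13, 7, -2, 15, 17]
Extract 13: [7, -2, 13, 15, 17]
Extract 7: [-2, 7, 13, 15, 17]


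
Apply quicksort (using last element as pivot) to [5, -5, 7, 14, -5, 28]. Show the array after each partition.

Partition 1: pivot=28 at index 5 -> [5, -5, 7, 14, -5, 28]
Partition 2: pivot=-5 at index 1 -> [-5, -5, 7, 14, 5, 28]
Partition 3: pivot=5 at index 2 -> [-5, -5, 5, 14, 7, 28]
Partition 4: pivot=7 at index 3 -> [-5, -5, 5, 7, 14, 28]


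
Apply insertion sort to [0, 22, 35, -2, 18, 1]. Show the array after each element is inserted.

First element 0 is already 'sorted'
Insert 22: shifted 0 elements -> [0, 22, 35, -2, 18, 1]
Insert 35: shifted 0 elements -> [0, 22, 35, -2, 18, 1]
Insert -2: shifted 3 elements -> [-2, 0, 22, 35, 18, 1]
Insert 18: shifted 2 elements -> [-2, 0, 18, 22, 35, 1]
Insert 1: shifted 3 elements -> [-2, 0, 1, 18, 22, 35]


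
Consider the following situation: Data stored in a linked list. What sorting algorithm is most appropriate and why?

Best choice: Merge sort
Reason: Merge sort doesn't require random access; can be done in O(1) extra space for linked lists


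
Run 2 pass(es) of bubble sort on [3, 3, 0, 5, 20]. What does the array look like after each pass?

After pass 1: [3, 0, 3, 5, 20] (1 swaps)
After pass 2: [0, 3, 3, 5, 20] (1 swaps)
Total swaps: 2


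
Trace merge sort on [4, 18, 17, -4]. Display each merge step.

Divide and conquer:
  Merge [4] + [18] -> [4, 18]
  Merge [17] + [-4] -> [-4, 17]
  Merge [4, 18] + [-4, 17] -> [-4, 4, 17, 18]


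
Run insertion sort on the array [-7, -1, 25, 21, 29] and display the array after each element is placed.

First element -7 is already 'sorted'
Insert -1: shifted 0 elements -> [-7, -1, 25, 21, 29]
Insert 25: shifted 0 elements -> [-7, -1, 25, 21, 29]
Insert 21: shifted 1 elements -> [-7, -1, 21, 25, 29]
Insert 29: shifted 0 elements -> [-7, -1, 21, 25, 29]


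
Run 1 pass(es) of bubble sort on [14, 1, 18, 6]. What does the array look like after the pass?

After pass 1: [1, 14, 6, 18] (2 swaps)
Total swaps: 2


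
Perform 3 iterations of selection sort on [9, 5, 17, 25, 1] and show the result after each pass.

Pass 1: Select minimum 1 at index 4, swap -> [1, 5, 17, 25, 9]
Pass 2: Select minimum 5 at index 1, swap -> [1, 5, 17, 25, 9]
Pass 3: Select minimum 9 at index 4, swap -> [1, 5, 9, 25, 17]


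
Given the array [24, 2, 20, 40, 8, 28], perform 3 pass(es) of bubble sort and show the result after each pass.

After pass 1: [2, 20, 24, 8, 28, 40] (4 swaps)
After pass 2: [2, 20, 8, 24, 28, 40] (1 swaps)
After pass 3: [2, 8, 20, 24, 28, 40] (1 swaps)
Total swaps: 6


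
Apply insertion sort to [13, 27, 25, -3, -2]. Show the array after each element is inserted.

First element 13 is already 'sorted'
Insert 27: shifted 0 elements -> [13, 27, 25, -3, -2]
Insert 25: shifted 1 elements -> [13, 25, 27, -3, -2]
Insert -3: shifted 3 elements -> [-3, 13, 25, 27, -2]
Insert -2: shifted 3 elements -> [-3, -2, 13, 25, 27]


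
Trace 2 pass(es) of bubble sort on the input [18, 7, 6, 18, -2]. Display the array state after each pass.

After pass 1: [7, 6, 18, -2, 18] (3 swaps)
After pass 2: [6, 7, -2, 18, 18] (2 swaps)
Total swaps: 5


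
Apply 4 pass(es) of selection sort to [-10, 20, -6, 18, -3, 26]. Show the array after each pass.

Pass 1: Select minimum -10 at index 0, swap -> [-10, 20, -6, 18, -3, 26]
Pass 2: Select minimum -6 at index 2, swap -> [-10, -6, 20, 18, -3, 26]
Pass 3: Select minimum -3 at index 4, swap -> [-10, -6, -3, 18, 20, 26]
Pass 4: Select minimum 18 at index 3, swap -> [-10, -6, -3, 18, 20, 26]


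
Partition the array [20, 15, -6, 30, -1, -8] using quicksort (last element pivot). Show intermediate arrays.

Partition 1: pivot=-8 at index 0 -> [-8, 15, -6, 30, -1, 20]
Partition 2: pivot=20 at index 4 -> [-8, 15, -6, -1, 20, 30]
Partition 3: pivot=-1 at index 2 -> [-8, -6, -1, 15, 20, 30]


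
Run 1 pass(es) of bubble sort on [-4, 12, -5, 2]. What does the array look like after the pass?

After pass 1: [-4, -5, 2, 12] (2 swaps)
Total swaps: 2


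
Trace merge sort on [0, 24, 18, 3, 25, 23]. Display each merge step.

Divide and conquer:
  Merge [24] + [18] -> [18, 24]
  Merge [0] + [18, 24] -> [0, 18, 24]
  Merge [25] + [23] -> [23, 25]
  Merge [3] + [23, 25] -> [3, 23, 25]
  Merge [0, 18, 24] + [3, 23, 25] -> [0, 3, 18, 23, 24, 25]


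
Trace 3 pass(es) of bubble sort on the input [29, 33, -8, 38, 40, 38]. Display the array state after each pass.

After pass 1: [29, -8, 33, 38, 38, 40] (2 swaps)
After pass 2: [-8, 29, 33, 38, 38, 40] (1 swaps)
After pass 3: [-8, 29, 33, 38, 38, 40] (0 swaps)
Total swaps: 3


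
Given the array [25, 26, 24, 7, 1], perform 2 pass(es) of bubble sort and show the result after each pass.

After pass 1: [25, 24, 7, 1, 26] (3 swaps)
After pass 2: [24, 7, 1, 25, 26] (3 swaps)
Total swaps: 6


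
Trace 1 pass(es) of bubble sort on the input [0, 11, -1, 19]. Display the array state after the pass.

After pass 1: [0, -1, 11, 19] (1 swaps)
Total swaps: 1


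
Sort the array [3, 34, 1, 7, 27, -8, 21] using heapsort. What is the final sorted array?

Build heap: [34, 27, 21, 7, 3, -8, 1]
Extract 34: [27, 7, 21, 1, 3, -8, 34]
Extract 27: [21, 7, -8, 1, 3, 27, 34]
Extract 21: [7, 3, -8, 1, 21, 27, 34]
Extract 7: [3, 1, -8, 7, 21, 27, 34]
Extract 3: [1, -8, 3, 7, 21, 27, 34]
Extract 1: [-8, 1, 3, 7, 21, 27, 34]


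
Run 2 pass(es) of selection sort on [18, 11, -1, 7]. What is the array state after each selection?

Pass 1: Select minimum -1 at index 2, swap -> [-1, 11, 18, 7]
Pass 2: Select minimum 7 at index 3, swap -> [-1, 7, 18, 11]


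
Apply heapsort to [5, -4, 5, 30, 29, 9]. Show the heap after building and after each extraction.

Build heap: [30, 29, 9, -4, 5, 5]
Extract 30: [29, 5, 9, -4, 5, 30]
Extract 29: [9, 5, 5, -4, 29, 30]
Extract 9: [5, -4, 5, 9, 29, 30]
Extract 5: [5, -4, 5, 9, 29, 30]
Extract 5: [-4, 5, 5, 9, 29, 30]


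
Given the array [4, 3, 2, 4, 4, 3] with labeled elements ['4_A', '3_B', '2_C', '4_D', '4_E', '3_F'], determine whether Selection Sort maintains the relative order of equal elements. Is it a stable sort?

Trace Selection Sort on the labeled array (the key is the number; the letter only tracks identity):
  Pass 1: minimum of unsorted part is 2_C at index 2; swap it with 4_A at index 0 -> [2_C, 3_B, 4_A, 4_D, 4_E, 3_F]
  Pass 2: minimum 3_B is already at index 1; no swap -> [2_C, 3_B, 4_A, 4_D, 4_E, 3_F]
  Pass 3: minimum of unsorted part is 3_F at index 5; swap it with 4_A at index 2 -> [2_C, 3_B, 3_F, 4_D, 4_E, 4_A]
  Pass 4: minimum 4_D is already at index 3; no swap -> [2_C, 3_B, 3_F, 4_D, 4_E, 4_A]
  Pass 5: minimum 4_E is already at index 4; no swap -> [2_C, 3_B, 3_F, 4_D, 4_E, 4_A]
Final order: [2_C, 3_B, 3_F, 4_D, 4_E, 4_A]
Equal keys:
  value 3: originally 3_B, 3_F; after sorting 3_B, 3_F -> order preserved
  value 4: originally 4_A, 4_D, 4_E; after sorting 4_D, 4_E, 4_A -> order changed
Equal keys were reordered, so Selection Sort is not stable: the long-range swap that moves the minimum into place can carry an element past an equal key. (One such input is enough; an unstable sort may happen to preserve order on other inputs, but it gives no guarantee.)
Answer: Not stable


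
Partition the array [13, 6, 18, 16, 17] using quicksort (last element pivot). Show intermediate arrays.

Partition 1: pivot=17 at index 3 -> [13, 6, 16, 17, 18]
Partition 2: pivot=16 at index 2 -> [13, 6, 16, 17, 18]
Partition 3: pivot=6 at index 0 -> [6, 13, 16, 17, 18]


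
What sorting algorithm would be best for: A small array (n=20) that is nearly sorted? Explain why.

Best choice: Insertion sort
Reason: Insertion sort is O(n) for nearly sorted arrays and has low overhead


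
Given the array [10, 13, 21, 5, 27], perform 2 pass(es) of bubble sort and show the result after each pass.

After pass 1: [10, 13, 5, 21, 27] (1 swaps)
After pass 2: [10, 5, 13, 21, 27] (1 swaps)
Total swaps: 2


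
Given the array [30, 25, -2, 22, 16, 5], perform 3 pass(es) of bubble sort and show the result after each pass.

After pass 1: [25, -2, 22, 16, 5, 30] (5 swaps)
After pass 2: [-2, 22, 16, 5, 25, 30] (4 swaps)
After pass 3: [-2, 16, 5, 22, 25, 30] (2 swaps)
Total swaps: 11


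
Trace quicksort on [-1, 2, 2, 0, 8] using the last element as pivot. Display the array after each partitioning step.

Partition 1: pivot=8 at index 4 -> [-1, 2, 2, 0, 8]
Partition 2: pivot=0 at index 1 -> [-1, 0, 2, 2, 8]
Partition 3: pivot=2 at index 3 -> [-1, 0, 2, 2, 8]


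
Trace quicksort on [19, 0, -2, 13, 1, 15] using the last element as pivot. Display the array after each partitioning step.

Partition 1: pivot=15 at index 4 -> [0, -2, 13, 1, 15, 19]
Partition 2: pivot=1 at index 2 -> [0, -2, 1, 13, 15, 19]
Partition 3: pivot=-2 at index 0 -> [-2, 0, 1, 13, 15, 19]


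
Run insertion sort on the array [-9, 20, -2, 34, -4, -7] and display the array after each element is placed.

First element -9 is already 'sorted'
Insert 20: shifted 0 elements -> [-9, 20, -2, 34, -4, -7]
Insert -2: shifted 1 elements -> [-9, -2, 20, 34, -4, -7]
Insert 34: shifted 0 elements -> [-9, -2, 20, 34, -4, -7]
Insert -4: shifted 3 elements -> [-9, -4, -2, 20, 34, -7]
Insert -7: shifted 4 elements -> [-9, -7, -4, -2, 20, 34]


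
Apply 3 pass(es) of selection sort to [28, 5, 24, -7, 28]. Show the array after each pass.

Pass 1: Select minimum -7 at index 3, swap -> [-7, 5, 24, 28, 28]
Pass 2: Select minimum 5 at index 1, swap -> [-7, 5, 24, 28, 28]
Pass 3: Select minimum 24 at index 2, swap -> [-7, 5, 24, 28, 28]


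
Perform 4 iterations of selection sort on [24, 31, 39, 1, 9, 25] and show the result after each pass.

Pass 1: Select minimum 1 at index 3, swap -> [1, 31, 39, 24, 9, 25]
Pass 2: Select minimum 9 at index 4, swap -> [1, 9, 39, 24, 31, 25]
Pass 3: Select minimum 24 at index 3, swap -> [1, 9, 24, 39, 31, 25]
Pass 4: Select minimum 25 at index 5, swap -> [1, 9, 24, 25, 31, 39]


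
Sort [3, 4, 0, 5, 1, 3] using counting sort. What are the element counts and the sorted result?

Count array: [1, 1, 0, 2, 1, 1]
(count[i] = number of elements equal to i)
Cumulative count: [1, 2, 2, 4, 5, 6]
Sorted: [0, 1, 3, 3, 4, 5]


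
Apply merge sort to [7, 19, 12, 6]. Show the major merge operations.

Divide and conquer:
  Merge [7] + [19] -> [7, 19]
  Merge [12] + [6] -> [6, 12]
  Merge [7, 19] + [6, 12] -> [6, 7, 12, 19]


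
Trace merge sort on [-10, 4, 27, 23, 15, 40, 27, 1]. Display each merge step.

Divide and conquer:
  Merge [-10] + [4] -> [-10, 4]
  Merge [27] + [23] -> [23, 27]
  Merge [-10, 4] + [23, 27] -> [-10, 4, 23, 27]
  Merge [15] + [40] -> [15, 40]
  Merge [27] + [1] -> [1, 27]
  Merge [15, 40] + [1, 27] -> [1, 15, 27, 40]
  Merge [-10, 4, 23, 27] + [1, 15, 27, 40] -> [-10, 1, 4, 15, 23, 27, 27, 40]


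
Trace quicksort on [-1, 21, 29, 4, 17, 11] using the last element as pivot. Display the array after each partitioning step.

Partition 1: pivot=11 at index 2 -> [-1, 4, 11, 21, 17, 29]
Partition 2: pivot=4 at index 1 -> [-1, 4, 11, 21, 17, 29]
Partition 3: pivot=29 at index 5 -> [-1, 4, 11, 21, 17, 29]
Partition 4: pivot=17 at index 3 -> [-1, 4, 11, 17, 21, 29]


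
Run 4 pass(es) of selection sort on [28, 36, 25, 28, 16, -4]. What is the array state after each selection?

Pass 1: Select minimum -4 at index 5, swap -> [-4, 36, 25, 28, 16, 28]
Pass 2: Select minimum 16 at index 4, swap -> [-4, 16, 25, 28, 36, 28]
Pass 3: Select minimum 25 at index 2, swap -> [-4, 16, 25, 28, 36, 28]
Pass 4: Select minimum 28 at index 3, swap -> [-4, 16, 25, 28, 36, 28]


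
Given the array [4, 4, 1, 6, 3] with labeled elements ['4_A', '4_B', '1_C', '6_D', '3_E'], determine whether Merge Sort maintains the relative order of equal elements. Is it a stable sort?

Trace Merge Sort on the labeled array (the key is the number; the letter only tracks identity):
  Merge [4_A] + [4_B] -> [4_A, 4_B]
  Merge [6_D] + [3_E] -> [3_E, 6_D]
  Merge [1_C] + [3_E, 6_D] -> [1_C, 3_E, 6_D]
  Merge [4_A, 4_B] + [1_C, 3_E, 6_D] -> [1_C, 3_E, 4_A, 4_B, 6_D]
Final order: [1_C, 3_E, 4_A, 4_B, 6_D]
Equal keys:
  value 4: originally 4_A, 4_B; after sorting 4_A, 4_B -> order preserved
All equal keys kept their original relative order. Merge Sort is stable: when the heads of the two halves are equal the merge takes from the left half first.
Answer: Stable


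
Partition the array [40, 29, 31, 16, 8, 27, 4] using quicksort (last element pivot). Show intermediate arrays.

Partition 1: pivot=4 at index 0 -> [4, 29, 31, 16, 8, 27, 40]
Partition 2: pivot=40 at index 6 -> [4, 29, 31, 16, 8, 27, 40]
Partition 3: pivot=27 at index 3 -> [4, 16, 8, 27, 31, 29, 40]
Partition 4: pivot=8 at index 1 -> [4, 8, 16, 27, 31, 29, 40]
Partition 5: pivot=29 at index 4 -> [4, 8, 16, 27, 29, 31, 40]


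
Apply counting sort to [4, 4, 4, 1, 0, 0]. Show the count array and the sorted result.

Count array: [2, 1, 0, 0, 3]
(count[i] = number of elements equal to i)
Cumulative count: [2, 3, 3, 3, 6]
Sorted: [0, 0, 1, 4, 4, 4]


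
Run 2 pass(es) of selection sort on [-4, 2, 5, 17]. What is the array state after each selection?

Pass 1: Select minimum -4 at index 0, swap -> [-4, 2, 5, 17]
Pass 2: Select minimum 2 at index 1, swap -> [-4, 2, 5, 17]


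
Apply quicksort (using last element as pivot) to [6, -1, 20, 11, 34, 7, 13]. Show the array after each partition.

Partition 1: pivot=13 at index 4 -> [6, -1, 11, 7, 13, 20, 34]
Partition 2: pivot=7 at index 2 -> [6, -1, 7, 11, 13, 20, 34]
Partition 3: pivot=-1 at index 0 -> [-1, 6, 7, 11, 13, 20, 34]
Partition 4: pivot=34 at index 6 -> [-1, 6, 7, 11, 13, 20, 34]


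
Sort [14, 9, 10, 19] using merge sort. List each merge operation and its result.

Divide and conquer:
  Merge [14] + [9] -> [9, 14]
  Merge [10] + [19] -> [10, 19]
  Merge [9, 14] + [10, 19] -> [9, 10, 14, 19]


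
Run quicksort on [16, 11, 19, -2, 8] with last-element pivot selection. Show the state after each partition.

Partition 1: pivot=8 at index 1 -> [-2, 8, 19, 16, 11]
Partition 2: pivot=11 at index 2 -> [-2, 8, 11, 16, 19]
Partition 3: pivot=19 at index 4 -> [-2, 8, 11, 16, 19]


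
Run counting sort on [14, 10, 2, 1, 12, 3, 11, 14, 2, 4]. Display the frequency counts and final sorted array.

Count array: [0, 1, 2, 1, 1, 0, 0, 0, 0, 0, 1, 1, 1, 0, 2]
(count[i] = number of elements equal to i)
Cumulative count: [0, 1, 3, 4, 5, 5, 5, 5, 5, 5, 6, 7, 8, 8, 10]
Sorted: [1, 2, 2, 3, 4, 10, 11, 12, 14, 14]


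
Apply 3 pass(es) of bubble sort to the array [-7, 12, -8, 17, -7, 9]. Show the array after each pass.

After pass 1: [-7, -8, 12, -7, 9, 17] (3 swaps)
After pass 2: [-8, -7, -7, 9, 12, 17] (3 swaps)
After pass 3: [-8, -7, -7, 9, 12, 17] (0 swaps)
Total swaps: 6


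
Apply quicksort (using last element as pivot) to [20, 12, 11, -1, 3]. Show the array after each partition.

Partition 1: pivot=3 at index 1 -> [-1, 3, 11, 20, 12]
Partition 2: pivot=12 at index 3 -> [-1, 3, 11, 12, 20]


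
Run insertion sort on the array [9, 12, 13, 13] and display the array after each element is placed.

First element 9 is already 'sorted'
Insert 12: shifted 0 elements -> [9, 12, 13, 13]
Insert 13: shifted 0 elements -> [9, 12, 13, 13]
Insert 13: shifted 0 elements -> [9, 12, 13, 13]


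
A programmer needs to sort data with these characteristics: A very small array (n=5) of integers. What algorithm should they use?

Best choice: Insertion sort
Reason: For tiny inputs the O(n^2) overhead is negligible and insertion sort has minimal constant factors


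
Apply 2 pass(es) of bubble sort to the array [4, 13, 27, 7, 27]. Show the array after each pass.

After pass 1: [4, 13, 7, 27, 27] (1 swaps)
After pass 2: [4, 7, 13, 27, 27] (1 swaps)
Total swaps: 2


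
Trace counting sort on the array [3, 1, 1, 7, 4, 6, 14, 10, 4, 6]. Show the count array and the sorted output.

Count array: [0, 2, 0, 1, 2, 0, 2, 1, 0, 0, 1, 0, 0, 0, 1]
(count[i] = number of elements equal to i)
Cumulative count: [0, 2, 2, 3, 5, 5, 7, 8, 8, 8, 9, 9, 9, 9, 10]
Sorted: [1, 1, 3, 4, 4, 6, 6, 7, 10, 14]
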